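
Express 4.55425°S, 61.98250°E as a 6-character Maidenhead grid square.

MI05xk

Shift to the Maidenhead origin (180°W, 90°S): lon 241.9825, lat 85.4458.
Field (20°×10°, letters A–R): 241.9825/20 → 12 → M, 85.4458/10 → 8 → I; chars MI.
Square (2°×1°, digits 0–9): 1.9825/2 → 0, 5.4458/1 → 5; chars 05.
Subsquare (5′×2.5′, letters a–x): 1.9825/0.0833333 → 23 → x, 0.4458/0.0416667 → 10 → k; chars xk.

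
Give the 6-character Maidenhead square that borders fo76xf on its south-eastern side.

Longitude subsquare x = 23; +1 → 24, wraps to 0 = a, carry into square.
Longitude square 7; +1 → 8.
Latitude subsquare f = 5; −1 → 4 = e.

FO86ae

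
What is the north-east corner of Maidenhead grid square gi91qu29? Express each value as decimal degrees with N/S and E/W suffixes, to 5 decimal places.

Field G=6, I=8: +6·20° lon, +8·10° lat → SW at lon -60°, lat -10°.
Square 9, 1: +9·2° lon, +1·1° lat → SW at lon -42°, lat -9°.
Subsquare q=16, u=20: +16·0.0833333° lon, +20·0.0416667° lat → SW at lon -40.6667°, lat -8.16667°.
Extended square 2, 9: +2·0.00833333° lon, +9·0.00416667° lat → SW at lon -40.65°, lat -8.12917°.
Cell spans 0.00833333° lon × 0.00416667° lat. NE corner is SW corner plus one full cell.
latitude 8.12500° S, longitude 40.64167° W.

8.12500° S, 40.64167° W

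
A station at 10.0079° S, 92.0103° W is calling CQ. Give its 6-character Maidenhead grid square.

EH39xx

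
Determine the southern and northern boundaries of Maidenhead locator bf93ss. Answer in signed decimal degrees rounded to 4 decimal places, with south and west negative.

Field B=1, F=5: +1·20° lon, +5·10° lat → SW at lon -160°, lat -40°.
Square 9, 3: +9·2° lon, +3·1° lat → SW at lon -142°, lat -37°.
Subsquare s=18, s=18: +18·0.0833333° lon, +18·0.0416667° lat → SW at lon -140.5°, lat -36.25°.
Cell spans 0.0833333° lon × 0.0416667° lat.
south -36.2500, north -36.2083.

-36.2500, -36.2083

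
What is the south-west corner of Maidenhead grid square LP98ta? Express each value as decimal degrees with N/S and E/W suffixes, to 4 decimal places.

68.0000° N, 59.5833° E

Field L=11, P=15: +11·20° lon, +15·10° lat → SW at lon 40°, lat 60°.
Square 9, 8: +9·2° lon, +8·1° lat → SW at lon 58°, lat 68°.
Subsquare t=19, a=0: +19·0.0833333° lon, +0·0.0416667° lat → SW at lon 59.5833°, lat 68°.
latitude 68.0000° N, longitude 59.5833° E.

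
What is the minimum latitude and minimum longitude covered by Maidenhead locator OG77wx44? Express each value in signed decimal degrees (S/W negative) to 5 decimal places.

-22.02500, 115.86667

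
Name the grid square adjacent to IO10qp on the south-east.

Longitude subsquare q = 16; +1 → 17 = r.
Latitude subsquare p = 15; −1 → 14 = o.

IO10ro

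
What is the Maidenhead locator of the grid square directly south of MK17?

MK16

Latitude square 7; −1 → 6.
The longitude characters are unchanged.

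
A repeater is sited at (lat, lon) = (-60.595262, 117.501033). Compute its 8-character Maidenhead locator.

OC89sj07

Shift to the Maidenhead origin (180°W, 90°S): lon 297.50103, lat 29.40474.
Field: lon ⌊297.50103/20⌋ = 14 → O; lat ⌊29.40474/10⌋ = 2 → C.
Square: lon ⌊17.50103/2⌋ = 8; lat ⌊9.40474/1⌋ = 9.
Subsquare: lon ⌊1.50103/0.0833333⌋ = 18 → s; lat ⌊0.40474/0.0416667⌋ = 9 → j.
Extended square: lon ⌊0.00103/0.00833333⌋ = 0; lat ⌊0.02974/0.00416667⌋ = 7.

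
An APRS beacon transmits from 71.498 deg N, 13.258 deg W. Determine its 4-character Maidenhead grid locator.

IQ31

Add 180° to longitude and 90° to latitude: 166.74, 161.50.
Field (20°×10°, letters A–R): lon ⌊166.74/20⌋ = 8 → I; lat ⌊161.50/10⌋ = 16 → Q.
Square (2°×1°, digits 0–9): lon ⌊6.74/2⌋ = 3; lat ⌊1.50/1⌋ = 1.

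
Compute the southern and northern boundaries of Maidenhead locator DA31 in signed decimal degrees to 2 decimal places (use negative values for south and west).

-89.00, -88.00

Field D=3, A=0: +3·20° lon, +0·10° lat → SW at lon -120°, lat -90°.
Square 3, 1: +3·2° lon, +1·1° lat → SW at lon -114°, lat -89°.
Cell spans 2° lon × 1° lat.
south -89.00, north -88.00.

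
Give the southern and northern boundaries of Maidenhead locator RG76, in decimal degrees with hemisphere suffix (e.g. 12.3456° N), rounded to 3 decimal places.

24.000° S, 23.000° S

Field R=17, G=6: +17·20° lon, +6·10° lat → SW at lon 160°, lat -30°.
Square 7, 6: +7·2° lon, +6·1° lat → SW at lon 174°, lat -24°.
Cell spans 2° lon × 1° lat.
south 24.000° S, north 23.000° S.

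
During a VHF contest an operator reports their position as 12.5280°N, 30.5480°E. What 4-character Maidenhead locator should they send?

KK52

Shift to the Maidenhead origin (180°W, 90°S): lon 210.55, lat 102.53.
Field: 210.55/20 → 10 → K, 102.53/10 → 10 → K; chars KK.
Square: 10.55/2 → 5, 2.53/1 → 2; chars 52.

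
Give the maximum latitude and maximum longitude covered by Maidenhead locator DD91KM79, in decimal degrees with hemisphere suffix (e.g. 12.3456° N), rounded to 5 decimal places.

58.45833° S, 101.10000° W

Field D=3, D=3: +3·20° lon, +3·10° lat → SW at lon -120°, lat -60°.
Square 9, 1: +9·2° lon, +1·1° lat → SW at lon -102°, lat -59°.
Subsquare k=10, m=12: +10·0.0833333° lon, +12·0.0416667° lat → SW at lon -101.167°, lat -58.5°.
Extended square 7, 9: +7·0.00833333° lon, +9·0.00416667° lat → SW at lon -101.108°, lat -58.4625°.
Cell spans 0.00833333° lon × 0.00416667° lat. NE corner is SW corner plus one full cell.
latitude 58.45833° S, longitude 101.10000° W.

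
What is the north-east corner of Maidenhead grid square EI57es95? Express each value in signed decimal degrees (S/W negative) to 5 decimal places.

-2.22500, -89.58333

Field E=4, I=8: +4·20° lon, +8·10° lat → SW at lon -100°, lat -10°.
Square 5, 7: +5·2° lon, +7·1° lat → SW at lon -90°, lat -3°.
Subsquare e=4, s=18: +4·0.0833333° lon, +18·0.0416667° lat → SW at lon -89.6667°, lat -2.25°.
Extended square 9, 5: +9·0.00833333° lon, +5·0.00416667° lat → SW at lon -89.5917°, lat -2.22917°.
Cell spans 0.00833333° lon × 0.00416667° lat. NE corner is SW corner plus one full cell.
latitude -2.22500, longitude -89.58333.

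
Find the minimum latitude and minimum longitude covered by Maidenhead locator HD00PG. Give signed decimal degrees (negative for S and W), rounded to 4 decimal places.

-59.7500, -38.7500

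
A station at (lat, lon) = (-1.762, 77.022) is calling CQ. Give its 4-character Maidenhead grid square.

MI88

Add 180° to longitude and 90° to latitude: 257.02, 88.24.
Field: lon ⌊257.02/20⌋ = 12 → M; lat ⌊88.24/10⌋ = 8 → I.
Square: lon ⌊17.02/2⌋ = 8; lat ⌊8.24/1⌋ = 8.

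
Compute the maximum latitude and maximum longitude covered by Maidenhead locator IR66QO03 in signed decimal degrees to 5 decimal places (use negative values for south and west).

86.60000, -6.65833

Field I=8, R=17: +8·20° lon, +17·10° lat → SW at lon -20°, lat 80°.
Square 6, 6: +6·2° lon, +6·1° lat → SW at lon -8°, lat 86°.
Subsquare q=16, o=14: +16·0.0833333° lon, +14·0.0416667° lat → SW at lon -6.66667°, lat 86.5833°.
Extended square 0, 3: +0·0.00833333° lon, +3·0.00416667° lat → SW at lon -6.66667°, lat 86.5958°.
Cell spans 0.00833333° lon × 0.00416667° lat. NE corner is SW corner plus one full cell.
latitude 86.60000, longitude -6.65833.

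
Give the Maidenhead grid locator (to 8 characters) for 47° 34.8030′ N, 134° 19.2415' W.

CN27un19

Shift to the Maidenhead origin (180°W, 90°S): lon 45.67931, lat 137.58005.
Field: lon ⌊45.67931/20⌋ = 2 → C; lat ⌊137.58005/10⌋ = 13 → N.
Square: lon ⌊5.67931/2⌋ = 2; lat ⌊7.58005/1⌋ = 7.
Subsquare: lon ⌊1.67931/0.0833333⌋ = 20 → u; lat ⌊0.58005/0.0416667⌋ = 13 → n.
Extended square: lon ⌊0.01264/0.00833333⌋ = 1; lat ⌊0.03838/0.00416667⌋ = 9.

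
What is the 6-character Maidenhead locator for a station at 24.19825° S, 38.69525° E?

KG95it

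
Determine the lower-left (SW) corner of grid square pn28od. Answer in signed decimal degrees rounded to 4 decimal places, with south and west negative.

48.1250, 125.1667

Field P=15, N=13: +15·20° lon, +13·10° lat → SW at lon 120°, lat 40°.
Square 2, 8: +2·2° lon, +8·1° lat → SW at lon 124°, lat 48°.
Subsquare o=14, d=3: +14·0.0833333° lon, +3·0.0416667° lat → SW at lon 125.167°, lat 48.125°.
latitude 48.1250, longitude 125.1667.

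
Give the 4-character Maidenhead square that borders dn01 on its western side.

CN91

Longitude square 0; −1 → -1, wraps to 9, carry into field.
Longitude field D = 3; −1 → 2 = C.
The latitude characters are unchanged.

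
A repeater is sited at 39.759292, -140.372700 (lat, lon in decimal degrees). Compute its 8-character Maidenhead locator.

Offset from 180°W / 90°S: lon 39.62730°, lat 129.75929°.
Field: lon ⌊39.62730/20⌋ = 1 → B; lat ⌊129.75929/10⌋ = 12 → M.
Square: lon ⌊19.62730/2⌋ = 9; lat ⌊9.75929/1⌋ = 9.
Subsquare: lon ⌊1.62730/0.0833333⌋ = 19 → t; lat ⌊0.75929/0.0416667⌋ = 18 → s.
Extended square: lon ⌊0.04397/0.00833333⌋ = 5; lat ⌊0.00929/0.00416667⌋ = 2.

BM99ts52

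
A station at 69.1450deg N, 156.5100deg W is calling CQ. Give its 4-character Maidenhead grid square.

BP19

Shift to the Maidenhead origin (180°W, 90°S): lon 23.49, lat 159.14.
Field: lon ⌊23.49/20⌋ = 1 → B; lat ⌊159.14/10⌋ = 15 → P.
Square: lon ⌊3.49/2⌋ = 1; lat ⌊9.14/1⌋ = 9.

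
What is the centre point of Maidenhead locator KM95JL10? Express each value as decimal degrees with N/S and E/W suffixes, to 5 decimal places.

35.46042° N, 38.76250° E

Field K=10, M=12: +10·20° lon, +12·10° lat → SW at lon 20°, lat 30°.
Square 9, 5: +9·2° lon, +5·1° lat → SW at lon 38°, lat 35°.
Subsquare j=9, l=11: +9·0.0833333° lon, +11·0.0416667° lat → SW at lon 38.75°, lat 35.4583°.
Extended square 1, 0: +1·0.00833333° lon, +0·0.00416667° lat → SW at lon 38.7583°, lat 35.4583°.
Cell spans 0.00833333° lon × 0.00416667° lat. Centre is SW corner plus half of each.
latitude 35.46042° N, longitude 38.76250° E.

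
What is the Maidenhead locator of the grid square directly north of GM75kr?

Latitude subsquare r = 17; +1 → 18 = s.
The longitude characters are unchanged.

GM75ks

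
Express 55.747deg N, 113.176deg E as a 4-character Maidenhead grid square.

OO65

Shift to the Maidenhead origin (180°W, 90°S): lon 293.18, lat 145.75.
Field: 293.18/20 → 14 → O, 145.75/10 → 14 → O; chars OO.
Square: 13.18/2 → 6, 5.75/1 → 5; chars 65.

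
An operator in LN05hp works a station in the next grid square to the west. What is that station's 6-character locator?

Longitude subsquare h = 7; −1 → 6 = g.
The latitude characters are unchanged.

LN05gp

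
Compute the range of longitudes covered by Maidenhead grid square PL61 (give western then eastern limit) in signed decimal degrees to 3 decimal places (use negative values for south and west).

Field P=15, L=11: +15·20° lon, +11·10° lat → SW at lon 120°, lat 20°.
Square 6, 1: +6·2° lon, +1·1° lat → SW at lon 132°, lat 21°.
Cell spans 2° lon × 1° lat.
west 132.000, east 134.000.

132.000, 134.000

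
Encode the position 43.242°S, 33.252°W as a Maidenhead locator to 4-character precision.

HE36

Add 180° to longitude and 90° to latitude: 146.75, 46.76.
Field (20°×10°, letters A–R): lon ⌊146.75/20⌋ = 7 → H; lat ⌊46.76/10⌋ = 4 → E.
Square (2°×1°, digits 0–9): lon ⌊6.75/2⌋ = 3; lat ⌊6.76/1⌋ = 6.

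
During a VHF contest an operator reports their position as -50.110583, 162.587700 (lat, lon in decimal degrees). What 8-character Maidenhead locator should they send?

Shift to the Maidenhead origin (180°W, 90°S): lon 342.58770, lat 39.88942.
Field (20°×10°, letters A–R): lon ⌊342.58770/20⌋ = 17 → R; lat ⌊39.88942/10⌋ = 3 → D.
Square (2°×1°, digits 0–9): lon ⌊2.58770/2⌋ = 1; lat ⌊9.88942/1⌋ = 9.
Subsquare (5′×2.5′, letters a–x): lon ⌊0.58770/0.0833333⌋ = 7 → h; lat ⌊0.88942/0.0416667⌋ = 21 → v.
Extended square (30″×15″, digits 0–9): lon ⌊0.00437/0.00833333⌋ = 0; lat ⌊0.01442/0.00416667⌋ = 3.

RD19hv03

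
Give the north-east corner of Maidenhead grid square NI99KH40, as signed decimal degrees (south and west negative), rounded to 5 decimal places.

-0.70417, 98.87500

Field N=13, I=8: +13·20° lon, +8·10° lat → SW at lon 80°, lat -10°.
Square 9, 9: +9·2° lon, +9·1° lat → SW at lon 98°, lat -1°.
Subsquare k=10, h=7: +10·0.0833333° lon, +7·0.0416667° lat → SW at lon 98.8333°, lat -0.708333°.
Extended square 4, 0: +4·0.00833333° lon, +0·0.00416667° lat → SW at lon 98.8667°, lat -0.708333°.
Cell spans 0.00833333° lon × 0.00416667° lat. NE corner is SW corner plus one full cell.
latitude -0.70417, longitude 98.87500.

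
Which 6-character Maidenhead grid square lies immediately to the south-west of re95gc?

RE95fb

Longitude subsquare g = 6; −1 → 5 = f.
Latitude subsquare c = 2; −1 → 1 = b.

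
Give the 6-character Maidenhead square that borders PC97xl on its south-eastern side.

Longitude subsquare x = 23; +1 → 24, wraps to 0 = a, carry into square.
Longitude square 9; +1 → 10, wraps to 0, carry into field.
Longitude field P = 15; +1 → 16 = Q.
Latitude subsquare l = 11; −1 → 10 = k.

QC07ak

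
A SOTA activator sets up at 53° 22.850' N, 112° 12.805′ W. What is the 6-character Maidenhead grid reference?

Add 180° to longitude and 90° to latitude: 67.7866, 143.3808.
Field: 67.7866/20 → 3 → D, 143.3808/10 → 14 → O; chars DO.
Square: 7.7866/2 → 3, 3.3808/1 → 3; chars 33.
Subsquare: 1.7866/0.0833333 → 21 → v, 0.3808/0.0416667 → 9 → j; chars vj.

DO33vj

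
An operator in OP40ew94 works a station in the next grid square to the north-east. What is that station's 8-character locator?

OP40fw05

Longitude extended square 9; +1 → 10, wraps to 0, carry into subsquare.
Longitude subsquare e = 4; +1 → 5 = f.
Latitude extended square 4; +1 → 5.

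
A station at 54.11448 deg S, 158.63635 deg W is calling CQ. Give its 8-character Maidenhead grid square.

BD05qv32

Add 180° to longitude and 90° to latitude: 21.36365, 35.88552.
Field: 21.36365/20 → 1 → B, 35.88552/10 → 3 → D; chars BD.
Square: 1.36365/2 → 0, 5.88552/1 → 5; chars 05.
Subsquare: 1.36365/0.0833333 → 16 → q, 0.88552/0.0416667 → 21 → v; chars qv.
Extended square: 0.03032/0.00833333 → 3, 0.01052/0.00416667 → 2; chars 32.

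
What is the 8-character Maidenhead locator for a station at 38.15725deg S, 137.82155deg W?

Offset from 180°W / 90°S: lon 42.17845°, lat 51.84275°.
Field: lon ⌊42.17845/20⌋ = 2 → C; lat ⌊51.84275/10⌋ = 5 → F.
Square: lon ⌊2.17845/2⌋ = 1; lat ⌊1.84275/1⌋ = 1.
Subsquare: lon ⌊0.17845/0.0833333⌋ = 2 → c; lat ⌊0.84275/0.0416667⌋ = 20 → u.
Extended square: lon ⌊0.01178/0.00833333⌋ = 1; lat ⌊0.00942/0.00416667⌋ = 2.

CF11cu12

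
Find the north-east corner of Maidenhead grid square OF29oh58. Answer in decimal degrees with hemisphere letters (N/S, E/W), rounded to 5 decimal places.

30.67083° S, 105.21667° E

Field O=14, F=5: +14·20° lon, +5·10° lat → SW at lon 100°, lat -40°.
Square 2, 9: +2·2° lon, +9·1° lat → SW at lon 104°, lat -31°.
Subsquare o=14, h=7: +14·0.0833333° lon, +7·0.0416667° lat → SW at lon 105.167°, lat -30.7083°.
Extended square 5, 8: +5·0.00833333° lon, +8·0.00416667° lat → SW at lon 105.208°, lat -30.675°.
Cell spans 0.00833333° lon × 0.00416667° lat. NE corner is SW corner plus one full cell.
latitude 30.67083° S, longitude 105.21667° E.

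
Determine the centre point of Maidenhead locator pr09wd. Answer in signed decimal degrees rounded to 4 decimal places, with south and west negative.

89.1458, 121.8750

Field P=15, R=17: +15·20° lon, +17·10° lat → SW at lon 120°, lat 80°.
Square 0, 9: +0·2° lon, +9·1° lat → SW at lon 120°, lat 89°.
Subsquare w=22, d=3: +22·0.0833333° lon, +3·0.0416667° lat → SW at lon 121.833°, lat 89.125°.
Cell spans 0.0833333° lon × 0.0416667° lat. Centre is SW corner plus half of each.
latitude 89.1458, longitude 121.8750.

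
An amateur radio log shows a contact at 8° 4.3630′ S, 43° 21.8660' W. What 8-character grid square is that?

Shift to the Maidenhead origin (180°W, 90°S): lon 136.63557, lat 81.92728.
Field: 136.63557/20 → 6 → G, 81.92728/10 → 8 → I; chars GI.
Square: 16.63557/2 → 8, 1.92728/1 → 1; chars 81.
Subsquare: 0.63557/0.0833333 → 7 → h, 0.92728/0.0416667 → 22 → w; chars hw.
Extended square: 0.05223/0.00833333 → 6, 0.01062/0.00416667 → 2; chars 62.

GI81hw62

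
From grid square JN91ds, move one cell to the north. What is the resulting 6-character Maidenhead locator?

Latitude subsquare s = 18; +1 → 19 = t.
The longitude characters are unchanged.

JN91dt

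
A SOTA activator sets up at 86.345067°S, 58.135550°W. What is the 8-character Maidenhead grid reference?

Shift to the Maidenhead origin (180°W, 90°S): lon 121.86445, lat 3.65493.
Field (20°×10°, letters A–R): 121.86445/20 → 6 → G, 3.65493/10 → 0 → A; chars GA.
Square (2°×1°, digits 0–9): 1.86445/2 → 0, 3.65493/1 → 3; chars 03.
Subsquare (5′×2.5′, letters a–x): 1.86445/0.0833333 → 22 → w, 0.65493/0.0416667 → 15 → p; chars wp.
Extended square (30″×15″, digits 0–9): 0.03112/0.00833333 → 3, 0.02993/0.00416667 → 7; chars 37.

GA03wp37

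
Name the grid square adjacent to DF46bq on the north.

DF46br

Latitude subsquare q = 16; +1 → 17 = r.
The longitude characters are unchanged.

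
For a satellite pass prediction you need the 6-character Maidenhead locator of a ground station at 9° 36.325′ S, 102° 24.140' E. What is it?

OI10ej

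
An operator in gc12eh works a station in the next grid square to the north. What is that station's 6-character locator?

GC12ei

Latitude subsquare h = 7; +1 → 8 = i.
The longitude characters are unchanged.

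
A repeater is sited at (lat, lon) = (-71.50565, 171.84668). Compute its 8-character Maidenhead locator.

RB58wl18

Shift to the Maidenhead origin (180°W, 90°S): lon 351.84668, lat 18.49435.
Field: lon ⌊351.84668/20⌋ = 17 → R; lat ⌊18.49435/10⌋ = 1 → B.
Square: lon ⌊11.84668/2⌋ = 5; lat ⌊8.49435/1⌋ = 8.
Subsquare: lon ⌊1.84668/0.0833333⌋ = 22 → w; lat ⌊0.49435/0.0416667⌋ = 11 → l.
Extended square: lon ⌊0.01335/0.00833333⌋ = 1; lat ⌊0.03602/0.00416667⌋ = 8.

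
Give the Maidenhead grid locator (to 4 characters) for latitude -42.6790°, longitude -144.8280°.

BE77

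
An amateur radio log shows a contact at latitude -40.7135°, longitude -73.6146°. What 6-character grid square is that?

Shift to the Maidenhead origin (180°W, 90°S): lon 106.3854, lat 49.2865.
Field: lon ⌊106.3854/20⌋ = 5 → F; lat ⌊49.2865/10⌋ = 4 → E.
Square: lon ⌊6.3854/2⌋ = 3; lat ⌊9.2865/1⌋ = 9.
Subsquare: lon ⌊0.3854/0.0833333⌋ = 4 → e; lat ⌊0.2865/0.0416667⌋ = 6 → g.

FE39eg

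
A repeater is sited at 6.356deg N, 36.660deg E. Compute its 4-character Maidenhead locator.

Offset from 180°W / 90°S: lon 216.66°, lat 96.36°.
Field: 216.66/20 → 10 → K, 96.36/10 → 9 → J; chars KJ.
Square: 16.66/2 → 8, 6.36/1 → 6; chars 86.

KJ86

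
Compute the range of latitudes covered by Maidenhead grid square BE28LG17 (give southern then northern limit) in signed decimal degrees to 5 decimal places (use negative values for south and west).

-41.72083, -41.71667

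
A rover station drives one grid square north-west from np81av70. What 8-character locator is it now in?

Longitude extended square 7; −1 → 6.
Latitude extended square 0; +1 → 1.

NP81av61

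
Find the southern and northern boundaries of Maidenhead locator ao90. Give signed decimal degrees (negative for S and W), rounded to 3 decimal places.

Field A=0, O=14: +0·20° lon, +14·10° lat → SW at lon -180°, lat 50°.
Square 9, 0: +9·2° lon, +0·1° lat → SW at lon -162°, lat 50°.
Cell spans 2° lon × 1° lat.
south 50.000, north 51.000.

50.000, 51.000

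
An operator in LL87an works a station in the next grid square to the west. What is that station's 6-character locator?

Longitude subsquare a = 0; −1 → -1, wraps to 23 = x, carry into square.
Longitude square 8; −1 → 7.
The latitude characters are unchanged.

LL77xn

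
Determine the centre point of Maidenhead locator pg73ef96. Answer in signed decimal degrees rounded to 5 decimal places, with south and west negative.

-26.76458, 134.41250

Field P=15, G=6: +15·20° lon, +6·10° lat → SW at lon 120°, lat -30°.
Square 7, 3: +7·2° lon, +3·1° lat → SW at lon 134°, lat -27°.
Subsquare e=4, f=5: +4·0.0833333° lon, +5·0.0416667° lat → SW at lon 134.333°, lat -26.7917°.
Extended square 9, 6: +9·0.00833333° lon, +6·0.00416667° lat → SW at lon 134.408°, lat -26.7667°.
Cell spans 0.00833333° lon × 0.00416667° lat. Centre is SW corner plus half of each.
latitude -26.76458, longitude 134.41250.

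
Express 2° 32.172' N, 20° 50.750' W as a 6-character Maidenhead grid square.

HJ92nm

Shift to the Maidenhead origin (180°W, 90°S): lon 159.1542, lat 92.5362.
Field: lon ⌊159.1542/20⌋ = 7 → H; lat ⌊92.5362/10⌋ = 9 → J.
Square: lon ⌊19.1542/2⌋ = 9; lat ⌊2.5362/1⌋ = 2.
Subsquare: lon ⌊1.1542/0.0833333⌋ = 13 → n; lat ⌊0.5362/0.0416667⌋ = 12 → m.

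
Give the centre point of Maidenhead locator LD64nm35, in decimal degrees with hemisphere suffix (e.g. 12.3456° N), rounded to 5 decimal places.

Field L=11, D=3: +11·20° lon, +3·10° lat → SW at lon 40°, lat -60°.
Square 6, 4: +6·2° lon, +4·1° lat → SW at lon 52°, lat -56°.
Subsquare n=13, m=12: +13·0.0833333° lon, +12·0.0416667° lat → SW at lon 53.0833°, lat -55.5°.
Extended square 3, 5: +3·0.00833333° lon, +5·0.00416667° lat → SW at lon 53.1083°, lat -55.4792°.
Cell spans 0.00833333° lon × 0.00416667° lat. Centre is SW corner plus half of each.
latitude 55.47708° S, longitude 53.11250° E.

55.47708° S, 53.11250° E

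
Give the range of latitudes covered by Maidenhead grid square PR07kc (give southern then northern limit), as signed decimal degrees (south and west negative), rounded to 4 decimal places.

87.0833, 87.1250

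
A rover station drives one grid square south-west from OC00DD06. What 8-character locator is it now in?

Longitude extended square 0; −1 → -1, wraps to 9, carry into subsquare.
Longitude subsquare d = 3; −1 → 2 = c.
Latitude extended square 6; −1 → 5.

OC00cd95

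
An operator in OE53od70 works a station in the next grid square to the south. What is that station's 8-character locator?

Latitude extended square 0; −1 → -1, wraps to 9, carry into subsquare.
Latitude subsquare d = 3; −1 → 2 = c.
The longitude characters are unchanged.

OE53oc79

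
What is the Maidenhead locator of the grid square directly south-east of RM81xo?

Longitude subsquare x = 23; +1 → 24, wraps to 0 = a, carry into square.
Longitude square 8; +1 → 9.
Latitude subsquare o = 14; −1 → 13 = n.

RM91an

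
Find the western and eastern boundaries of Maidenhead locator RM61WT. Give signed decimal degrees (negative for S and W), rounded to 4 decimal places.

Field R=17, M=12: +17·20° lon, +12·10° lat → SW at lon 160°, lat 30°.
Square 6, 1: +6·2° lon, +1·1° lat → SW at lon 172°, lat 31°.
Subsquare w=22, t=19: +22·0.0833333° lon, +19·0.0416667° lat → SW at lon 173.833°, lat 31.7917°.
Cell spans 0.0833333° lon × 0.0416667° lat.
west 173.8333, east 173.9167.

173.8333, 173.9167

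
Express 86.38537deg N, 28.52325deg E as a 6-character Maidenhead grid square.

Shift to the Maidenhead origin (180°W, 90°S): lon 208.5232, lat 176.3854.
Field: lon ⌊208.5232/20⌋ = 10 → K; lat ⌊176.3854/10⌋ = 17 → R.
Square: lon ⌊8.5232/2⌋ = 4; lat ⌊6.3854/1⌋ = 6.
Subsquare: lon ⌊0.5232/0.0833333⌋ = 6 → g; lat ⌊0.3854/0.0416667⌋ = 9 → j.

KR46gj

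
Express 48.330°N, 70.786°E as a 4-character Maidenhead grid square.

Add 180° to longitude and 90° to latitude: 250.79, 138.33.
Field: lon ⌊250.79/20⌋ = 12 → M; lat ⌊138.33/10⌋ = 13 → N.
Square: lon ⌊10.79/2⌋ = 5; lat ⌊8.33/1⌋ = 8.

MN58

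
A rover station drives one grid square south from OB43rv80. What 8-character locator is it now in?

OB43ru89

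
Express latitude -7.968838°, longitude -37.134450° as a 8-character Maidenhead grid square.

HI12ka37

Add 180° to longitude and 90° to latitude: 142.86555, 82.03116.
Field: lon ⌊142.86555/20⌋ = 7 → H; lat ⌊82.03116/10⌋ = 8 → I.
Square: lon ⌊2.86555/2⌋ = 1; lat ⌊2.03116/1⌋ = 2.
Subsquare: lon ⌊0.86555/0.0833333⌋ = 10 → k; lat ⌊0.03116/0.0416667⌋ = 0 → a.
Extended square: lon ⌊0.03222/0.00833333⌋ = 3; lat ⌊0.03116/0.00416667⌋ = 7.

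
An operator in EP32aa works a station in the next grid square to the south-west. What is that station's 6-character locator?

EP21xx

Longitude subsquare a = 0; −1 → -1, wraps to 23 = x, carry into square.
Longitude square 3; −1 → 2.
Latitude subsquare a = 0; −1 → -1, wraps to 23 = x, carry into square.
Latitude square 2; −1 → 1.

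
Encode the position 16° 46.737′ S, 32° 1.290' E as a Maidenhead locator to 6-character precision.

Shift to the Maidenhead origin (180°W, 90°S): lon 212.0215, lat 73.2211.
Field: 212.0215/20 → 10 → K, 73.2211/10 → 7 → H; chars KH.
Square: 12.0215/2 → 6, 3.2211/1 → 3; chars 63.
Subsquare: 0.0215/0.0833333 → 0 → a, 0.2211/0.0416667 → 5 → f; chars af.

KH63af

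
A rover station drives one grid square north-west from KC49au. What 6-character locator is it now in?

KC39xv

Longitude subsquare a = 0; −1 → -1, wraps to 23 = x, carry into square.
Longitude square 4; −1 → 3.
Latitude subsquare u = 20; +1 → 21 = v.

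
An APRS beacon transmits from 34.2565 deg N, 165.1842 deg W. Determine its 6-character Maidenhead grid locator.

Shift to the Maidenhead origin (180°W, 90°S): lon 14.8158, lat 124.2565.
Field: lon ⌊14.8158/20⌋ = 0 → A; lat ⌊124.2565/10⌋ = 12 → M.
Square: lon ⌊14.8158/2⌋ = 7; lat ⌊4.2565/1⌋ = 4.
Subsquare: lon ⌊0.8158/0.0833333⌋ = 9 → j; lat ⌊0.2565/0.0416667⌋ = 6 → g.

AM74jg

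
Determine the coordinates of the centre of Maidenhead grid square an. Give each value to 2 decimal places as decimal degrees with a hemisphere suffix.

45.00° N, 170.00° W

Field A=0, N=13: +0·20° lon, +13·10° lat → SW at lon -180°, lat 40°.
Cell spans 20° lon × 10° lat. Centre is SW corner plus half of each.
latitude 45.00° N, longitude 170.00° W.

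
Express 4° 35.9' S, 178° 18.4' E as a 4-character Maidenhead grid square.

RI95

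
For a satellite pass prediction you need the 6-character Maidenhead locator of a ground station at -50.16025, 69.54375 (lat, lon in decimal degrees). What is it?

MD49su

Offset from 180°W / 90°S: lon 249.5437°, lat 39.8398°.
Field (20°×10°, letters A–R): 249.5437/20 → 12 → M, 39.8398/10 → 3 → D; chars MD.
Square (2°×1°, digits 0–9): 9.5437/2 → 4, 9.8398/1 → 9; chars 49.
Subsquare (5′×2.5′, letters a–x): 1.5437/0.0833333 → 18 → s, 0.8398/0.0416667 → 20 → u; chars su.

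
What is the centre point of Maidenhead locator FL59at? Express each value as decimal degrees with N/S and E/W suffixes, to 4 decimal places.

Field F=5, L=11: +5·20° lon, +11·10° lat → SW at lon -80°, lat 20°.
Square 5, 9: +5·2° lon, +9·1° lat → SW at lon -70°, lat 29°.
Subsquare a=0, t=19: +0·0.0833333° lon, +19·0.0416667° lat → SW at lon -70°, lat 29.7917°.
Cell spans 0.0833333° lon × 0.0416667° lat. Centre is SW corner plus half of each.
latitude 29.8125° N, longitude 69.9583° W.

29.8125° N, 69.9583° W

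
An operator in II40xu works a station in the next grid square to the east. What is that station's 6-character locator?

Longitude subsquare x = 23; +1 → 24, wraps to 0 = a, carry into square.
Longitude square 4; +1 → 5.
The latitude characters are unchanged.

II50au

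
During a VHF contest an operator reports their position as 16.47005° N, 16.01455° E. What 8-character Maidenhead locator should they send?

Shift to the Maidenhead origin (180°W, 90°S): lon 196.01455, lat 106.47005.
Field: lon ⌊196.01455/20⌋ = 9 → J; lat ⌊106.47005/10⌋ = 10 → K.
Square: lon ⌊16.01455/2⌋ = 8; lat ⌊6.47005/1⌋ = 6.
Subsquare: lon ⌊0.01455/0.0833333⌋ = 0 → a; lat ⌊0.47005/0.0416667⌋ = 11 → l.
Extended square: lon ⌊0.01455/0.00833333⌋ = 1; lat ⌊0.01172/0.00416667⌋ = 2.

JK86al12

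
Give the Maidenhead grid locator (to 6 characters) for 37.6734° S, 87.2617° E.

NF32ph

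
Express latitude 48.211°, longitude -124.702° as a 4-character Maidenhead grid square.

Add 180° to longitude and 90° to latitude: 55.30, 138.21.
Field (20°×10°, letters A–R): lon ⌊55.30/20⌋ = 2 → C; lat ⌊138.21/10⌋ = 13 → N.
Square (2°×1°, digits 0–9): lon ⌊15.30/2⌋ = 7; lat ⌊8.21/1⌋ = 8.

CN78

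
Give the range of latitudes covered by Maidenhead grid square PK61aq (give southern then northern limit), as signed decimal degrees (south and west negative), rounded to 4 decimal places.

Field P=15, K=10: +15·20° lon, +10·10° lat → SW at lon 120°, lat 10°.
Square 6, 1: +6·2° lon, +1·1° lat → SW at lon 132°, lat 11°.
Subsquare a=0, q=16: +0·0.0833333° lon, +16·0.0416667° lat → SW at lon 132°, lat 11.6667°.
Cell spans 0.0833333° lon × 0.0416667° lat.
south 11.6667, north 11.7083.

11.6667, 11.7083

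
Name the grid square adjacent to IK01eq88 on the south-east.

Longitude extended square 8; +1 → 9.
Latitude extended square 8; −1 → 7.

IK01eq97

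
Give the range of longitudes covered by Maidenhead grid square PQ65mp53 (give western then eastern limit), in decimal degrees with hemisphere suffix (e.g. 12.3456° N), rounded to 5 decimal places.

133.04167° E, 133.05000° E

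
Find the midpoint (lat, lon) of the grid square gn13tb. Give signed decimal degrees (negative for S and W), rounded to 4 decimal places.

Field G=6, N=13: +6·20° lon, +13·10° lat → SW at lon -60°, lat 40°.
Square 1, 3: +1·2° lon, +3·1° lat → SW at lon -58°, lat 43°.
Subsquare t=19, b=1: +19·0.0833333° lon, +1·0.0416667° lat → SW at lon -56.4167°, lat 43.0417°.
Cell spans 0.0833333° lon × 0.0416667° lat. Centre is SW corner plus half of each.
latitude 43.0625, longitude -56.3750.

43.0625, -56.3750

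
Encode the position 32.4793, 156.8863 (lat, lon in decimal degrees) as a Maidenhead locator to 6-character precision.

Add 180° to longitude and 90° to latitude: 336.8863, 122.4793.
Field: lon ⌊336.8863/20⌋ = 16 → Q; lat ⌊122.4793/10⌋ = 12 → M.
Square: lon ⌊16.8863/2⌋ = 8; lat ⌊2.4793/1⌋ = 2.
Subsquare: lon ⌊0.8863/0.0833333⌋ = 10 → k; lat ⌊0.4793/0.0416667⌋ = 11 → l.

QM82kl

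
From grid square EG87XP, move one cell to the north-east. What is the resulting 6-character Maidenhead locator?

EG97aq

Longitude subsquare x = 23; +1 → 24, wraps to 0 = a, carry into square.
Longitude square 8; +1 → 9.
Latitude subsquare p = 15; +1 → 16 = q.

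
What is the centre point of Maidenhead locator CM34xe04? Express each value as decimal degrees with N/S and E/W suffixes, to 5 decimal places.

34.18542° N, 132.07917° W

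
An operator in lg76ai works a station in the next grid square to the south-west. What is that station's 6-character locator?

LG66xh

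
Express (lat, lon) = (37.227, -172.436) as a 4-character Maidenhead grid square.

AM37

Add 180° to longitude and 90° to latitude: 7.56, 127.23.
Field (20°×10°, letters A–R): lon ⌊7.56/20⌋ = 0 → A; lat ⌊127.23/10⌋ = 12 → M.
Square (2°×1°, digits 0–9): lon ⌊7.56/2⌋ = 3; lat ⌊7.23/1⌋ = 7.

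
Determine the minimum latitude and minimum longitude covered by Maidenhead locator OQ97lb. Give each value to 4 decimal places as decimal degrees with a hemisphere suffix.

77.0417° N, 118.9167° E

Field O=14, Q=16: +14·20° lon, +16·10° lat → SW at lon 100°, lat 70°.
Square 9, 7: +9·2° lon, +7·1° lat → SW at lon 118°, lat 77°.
Subsquare l=11, b=1: +11·0.0833333° lon, +1·0.0416667° lat → SW at lon 118.917°, lat 77.0417°.
latitude 77.0417° N, longitude 118.9167° E.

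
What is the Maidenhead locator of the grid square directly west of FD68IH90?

FD68ih80

Longitude extended square 9; −1 → 8.
The latitude characters are unchanged.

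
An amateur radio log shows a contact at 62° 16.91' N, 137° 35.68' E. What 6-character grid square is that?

Offset from 180°W / 90°S: lon 317.5947°, lat 152.2818°.
Field: lon ⌊317.5947/20⌋ = 15 → P; lat ⌊152.2818/10⌋ = 15 → P.
Square: lon ⌊17.5947/2⌋ = 8; lat ⌊2.2818/1⌋ = 2.
Subsquare: lon ⌊1.5947/0.0833333⌋ = 19 → t; lat ⌊0.2818/0.0416667⌋ = 6 → g.

PP82tg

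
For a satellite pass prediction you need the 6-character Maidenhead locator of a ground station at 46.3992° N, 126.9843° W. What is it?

Add 180° to longitude and 90° to latitude: 53.0157, 136.3992.
Field (20°×10°, letters A–R): lon ⌊53.0157/20⌋ = 2 → C; lat ⌊136.3992/10⌋ = 13 → N.
Square (2°×1°, digits 0–9): lon ⌊13.0157/2⌋ = 6; lat ⌊6.3992/1⌋ = 6.
Subsquare (5′×2.5′, letters a–x): lon ⌊1.0157/0.0833333⌋ = 12 → m; lat ⌊0.3992/0.0416667⌋ = 9 → j.

CN66mj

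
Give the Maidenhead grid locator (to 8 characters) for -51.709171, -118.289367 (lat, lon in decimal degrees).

DD08ug59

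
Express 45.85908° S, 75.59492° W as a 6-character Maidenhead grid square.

FE24ed

Add 180° to longitude and 90° to latitude: 104.4051, 44.1409.
Field: 104.4051/20 → 5 → F, 44.1409/10 → 4 → E; chars FE.
Square: 4.4051/2 → 2, 4.1409/1 → 4; chars 24.
Subsquare: 0.4051/0.0833333 → 4 → e, 0.1409/0.0416667 → 3 → d; chars ed.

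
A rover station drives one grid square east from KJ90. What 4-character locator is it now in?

Longitude square 9; +1 → 10, wraps to 0, carry into field.
Longitude field K = 10; +1 → 11 = L.
The latitude characters are unchanged.

LJ00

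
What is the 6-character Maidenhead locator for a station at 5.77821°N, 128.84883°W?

Add 180° to longitude and 90° to latitude: 51.1512, 95.7782.
Field: 51.1512/20 → 2 → C, 95.7782/10 → 9 → J; chars CJ.
Square: 11.1512/2 → 5, 5.7782/1 → 5; chars 55.
Subsquare: 1.1512/0.0833333 → 13 → n, 0.7782/0.0416667 → 18 → s; chars ns.

CJ55ns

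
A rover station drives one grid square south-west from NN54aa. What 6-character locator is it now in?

NN43xx

Longitude subsquare a = 0; −1 → -1, wraps to 23 = x, carry into square.
Longitude square 5; −1 → 4.
Latitude subsquare a = 0; −1 → -1, wraps to 23 = x, carry into square.
Latitude square 4; −1 → 3.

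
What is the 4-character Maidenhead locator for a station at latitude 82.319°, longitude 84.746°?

Shift to the Maidenhead origin (180°W, 90°S): lon 264.75, lat 172.32.
Field (20°×10°, letters A–R): 264.75/20 → 13 → N, 172.32/10 → 17 → R; chars NR.
Square (2°×1°, digits 0–9): 4.75/2 → 2, 2.32/1 → 2; chars 22.

NR22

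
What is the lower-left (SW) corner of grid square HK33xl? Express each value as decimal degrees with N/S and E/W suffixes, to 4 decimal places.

Field H=7, K=10: +7·20° lon, +10·10° lat → SW at lon -40°, lat 10°.
Square 3, 3: +3·2° lon, +3·1° lat → SW at lon -34°, lat 13°.
Subsquare x=23, l=11: +23·0.0833333° lon, +11·0.0416667° lat → SW at lon -32.0833°, lat 13.4583°.
latitude 13.4583° N, longitude 32.0833° W.

13.4583° N, 32.0833° W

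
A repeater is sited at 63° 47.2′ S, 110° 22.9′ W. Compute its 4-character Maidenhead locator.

Offset from 180°W / 90°S: lon 69.62°, lat 26.21°.
Field (20°×10°, letters A–R): lon ⌊69.62/20⌋ = 3 → D; lat ⌊26.21/10⌋ = 2 → C.
Square (2°×1°, digits 0–9): lon ⌊9.62/2⌋ = 4; lat ⌊6.21/1⌋ = 6.

DC46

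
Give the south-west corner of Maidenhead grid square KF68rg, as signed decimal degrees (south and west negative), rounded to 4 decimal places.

-31.7500, 33.4167

Field K=10, F=5: +10·20° lon, +5·10° lat → SW at lon 20°, lat -40°.
Square 6, 8: +6·2° lon, +8·1° lat → SW at lon 32°, lat -32°.
Subsquare r=17, g=6: +17·0.0833333° lon, +6·0.0416667° lat → SW at lon 33.4167°, lat -31.75°.
latitude -31.7500, longitude 33.4167.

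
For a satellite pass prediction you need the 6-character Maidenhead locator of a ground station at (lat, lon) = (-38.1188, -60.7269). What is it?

Shift to the Maidenhead origin (180°W, 90°S): lon 119.2731, lat 51.8812.
Field: 119.2731/20 → 5 → F, 51.8812/10 → 5 → F; chars FF.
Square: 19.2731/2 → 9, 1.8812/1 → 1; chars 91.
Subsquare: 1.2731/0.0833333 → 15 → p, 0.8812/0.0416667 → 21 → v; chars pv.

FF91pv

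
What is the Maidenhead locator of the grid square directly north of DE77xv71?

DE77xv72

Latitude extended square 1; +1 → 2.
The longitude characters are unchanged.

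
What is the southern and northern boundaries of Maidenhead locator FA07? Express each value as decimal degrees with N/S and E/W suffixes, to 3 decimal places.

83.000° S, 82.000° S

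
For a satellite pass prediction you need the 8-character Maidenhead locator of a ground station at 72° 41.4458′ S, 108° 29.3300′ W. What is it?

Shift to the Maidenhead origin (180°W, 90°S): lon 71.51117, lat 17.30924.
Field: lon ⌊71.51117/20⌋ = 3 → D; lat ⌊17.30924/10⌋ = 1 → B.
Square: lon ⌊11.51117/2⌋ = 5; lat ⌊7.30924/1⌋ = 7.
Subsquare: lon ⌊1.51117/0.0833333⌋ = 18 → s; lat ⌊0.30924/0.0416667⌋ = 7 → h.
Extended square: lon ⌊0.01117/0.00833333⌋ = 1; lat ⌊0.01757/0.00416667⌋ = 4.

DB57sh14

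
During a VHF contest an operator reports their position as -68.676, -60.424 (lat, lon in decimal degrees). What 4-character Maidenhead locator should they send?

Offset from 180°W / 90°S: lon 119.58°, lat 21.32°.
Field (20°×10°, letters A–R): 119.58/20 → 5 → F, 21.32/10 → 2 → C; chars FC.
Square (2°×1°, digits 0–9): 19.58/2 → 9, 1.32/1 → 1; chars 91.

FC91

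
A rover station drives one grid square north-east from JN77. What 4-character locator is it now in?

Longitude square 7; +1 → 8.
Latitude square 7; +1 → 8.

JN88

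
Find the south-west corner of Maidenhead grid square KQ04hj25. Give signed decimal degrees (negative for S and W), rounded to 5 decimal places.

74.39583, 20.60000

Field K=10, Q=16: +10·20° lon, +16·10° lat → SW at lon 20°, lat 70°.
Square 0, 4: +0·2° lon, +4·1° lat → SW at lon 20°, lat 74°.
Subsquare h=7, j=9: +7·0.0833333° lon, +9·0.0416667° lat → SW at lon 20.5833°, lat 74.375°.
Extended square 2, 5: +2·0.00833333° lon, +5·0.00416667° lat → SW at lon 20.6°, lat 74.3958°.
latitude 74.39583, longitude 20.60000.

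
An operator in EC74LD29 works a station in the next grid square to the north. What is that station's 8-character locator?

EC74le20

Latitude extended square 9; +1 → 10, wraps to 0, carry into subsquare.
Latitude subsquare d = 3; +1 → 4 = e.
The longitude characters are unchanged.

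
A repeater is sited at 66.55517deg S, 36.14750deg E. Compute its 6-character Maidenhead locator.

KC83bk

Shift to the Maidenhead origin (180°W, 90°S): lon 216.1475, lat 23.4448.
Field (20°×10°, letters A–R): lon ⌊216.1475/20⌋ = 10 → K; lat ⌊23.4448/10⌋ = 2 → C.
Square (2°×1°, digits 0–9): lon ⌊16.1475/2⌋ = 8; lat ⌊3.4448/1⌋ = 3.
Subsquare (5′×2.5′, letters a–x): lon ⌊0.1475/0.0833333⌋ = 1 → b; lat ⌊0.4448/0.0416667⌋ = 10 → k.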